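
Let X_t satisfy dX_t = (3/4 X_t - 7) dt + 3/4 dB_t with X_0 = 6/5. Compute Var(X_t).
Var(X_t) = 3*exp(3*t/2)/8 - 3/8

The variance V(t) = Var(X_t) satisfies V'(t) = 2 a V(t) + c^2 with V(0) = 0 (drift coefficient is linear in X, diffusion is constant). With a = 3/4, c = 3/4, the solution is
  V(t) = (c^2 / (2 a)) * (exp(2 a t) - 1)
       = ((3/4)^2 / (2*(3/4))) * (exp((3/2) t) - 1)
       = 3*exp(3*t/2)/8 - 3/8.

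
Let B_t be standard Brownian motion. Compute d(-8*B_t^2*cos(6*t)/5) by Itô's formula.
d(-8*B_t^2*cos(6*t)/5) = (48*B_t^2*sin(6*t)/5 - 8*cos(6*t)/5) dt + (-16*B_t*cos(6*t)/5) dB_t

Itô's formula for f(t, x): d f(t, B_t) = (f_t + (1/2) f_xx) dt + f_x dB_t. Compute partials of f(t, x) = -8*x^2*cos(6*t)/5:
  f_t(t,x)  = 48*x^2*sin(6*t)/5
  f_x(t,x)  = -16*x*cos(6*t)/5
  f_xx(t,x) = -16*cos(6*t)/5
Assemble drift = f_t + (1/2) f_xx = 48*x^2*sin(6*t)/5 - 8*cos(6*t)/5 and diffusion = f_x = -16*x*cos(6*t)/5. Substituting x = B_t:
  d(-8*B_t^2*cos(6*t)/5) = (48*B_t^2*sin(6*t)/5 - 8*cos(6*t)/5) dt + (-16*B_t*cos(6*t)/5) dB_t.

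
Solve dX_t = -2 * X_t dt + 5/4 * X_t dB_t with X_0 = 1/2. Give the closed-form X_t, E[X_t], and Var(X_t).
X_t = 1/2 * exp((-89/32) t + (5/4) B_t); E[X_t] = exp(-2*t)/2; Var(X_t) = (exp(25*t/16) - 1)*exp(-4*t)/4

For GBM dX = mu X dt + sigma X dB with X_0 = x_0, apply Itô to Y = log X: dY = (mu - sigma^2/2) dt + sigma dB, so Y_t = log(x_0) + (mu - sigma^2/2) t + sigma B_t and hence X_t = x_0 * exp((mu - sigma^2/2) t + sigma B_t).
With mu = -2, sigma = 5/4, x_0 = 1/2, this gives:
  X_t = 1/2 * exp((-89/32) * t + (5/4) * B_t).
Since sigma*B_t ~ Normal(0, sigma^2 t), E[exp(sigma*B_t)] = exp(sigma^2 t / 2); so E[X_t] = x_0 * exp((mu - sigma^2/2) t) * exp(sigma^2 t / 2) = x_0 * exp(mu t) = exp(-2*t)/2.
Var(X_t) = E[X_t^2] - (E[X_t])^2 = x_0^2 * exp(2 mu t) * (exp(sigma^2 t) - 1) = (exp(25*t/16) - 1)*exp(-4*t)/4.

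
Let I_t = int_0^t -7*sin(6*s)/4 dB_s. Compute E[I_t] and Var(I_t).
E[I_t] = 0; Var(I_t) = 49*t/32 - 49*sin(12*t)/384

The Itô integral of a deterministic integrand f(s) has mean 0 because each increment f(s) * (B_{s+ds} - B_s) has mean 0. By the Itô isometry:
  Var( int_0^t f(s) dB_s ) = E[ (int_0^t f(s) dB_s)^2 ] = int_0^t f(s)^2 ds.
Here f(s) = -7*sin(6*s)/4, so f(s)^2 = 49*sin(6*s)^2/16. Integrate:
  int_0^t (49*sin(6*s)^2/16) ds = 49*t/32 - 49*sin(12*t)/384.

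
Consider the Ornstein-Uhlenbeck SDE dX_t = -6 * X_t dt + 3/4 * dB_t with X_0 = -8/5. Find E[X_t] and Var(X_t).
E[X_t] = -8*exp(-6*t)/5; Var(X_t) = 3/64 - 3*exp(-12*t)/64

The OU SDE dX = -theta X dt + sigma dB admits the integrating factor exp(theta t): d(exp(theta t) X_t) = sigma exp(theta t) dB_t. Integrating from 0 to t:
  X_t = x_0 * exp(-theta t) + sigma * int_0^t exp(-theta (t-s)) dB_s.
The Itô integral has mean 0 and (by the Itô isometry) variance sigma^2 * int_0^t exp(-2 theta (t - s)) ds = sigma^2 * (1 - exp(-2 theta t)) / (2 theta).
With theta = 6, sigma = 3/4, x_0 = -8/5:
  E[X_t] = -8/5 * exp(-6 t) = -8*exp(-6*t)/5
  Var(X_t) = (3/4)^2 * (1 - exp(-2*6 t)) / (2 * 6) = 3/64 - 3*exp(-12*t)/64.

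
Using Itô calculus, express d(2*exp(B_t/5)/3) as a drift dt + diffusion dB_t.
d(2*exp(B_t/5)/3) = (exp(B_t/5)/75) dt + (2*exp(B_t/5)/15) dB_t

Itô's formula for f(B_t) gives d f(B_t) = f'(B_t) dB_t + (1/2) f''(B_t) dt. Compute derivatives of f(x) = 2*exp(x/5)/3:
  f'(x)  = 2*exp(x/5)/15
  f''(x) = 2*exp(x/5)/75
Substitute x = B_t and multiply the f'' term by 1/2:
  drift     = (1/2) * (2*exp(x/5)/75) evaluated at B_t = exp(B_t/5)/75
  diffusion = (2*exp(x/5)/15) evaluated at B_t = 2*exp(B_t/5)/15
Therefore d(2*exp(B_t/5)/3) = (exp(B_t/5)/75) dt + (2*exp(B_t/5)/15) dB_t.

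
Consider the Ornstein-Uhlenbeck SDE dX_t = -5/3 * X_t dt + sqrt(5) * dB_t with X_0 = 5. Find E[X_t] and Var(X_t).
E[X_t] = 5*exp(-5*t/3); Var(X_t) = 3/2 - 3*exp(-10*t/3)/2

The OU SDE dX = -theta X dt + sigma dB admits the integrating factor exp(theta t): d(exp(theta t) X_t) = sigma exp(theta t) dB_t. Integrating from 0 to t:
  X_t = x_0 * exp(-theta t) + sigma * int_0^t exp(-theta (t-s)) dB_s.
The Itô integral has mean 0 and (by the Itô isometry) variance sigma^2 * int_0^t exp(-2 theta (t - s)) ds = sigma^2 * (1 - exp(-2 theta t)) / (2 theta).
With theta = 5/3, sigma = sqrt(5), x_0 = 5:
  E[X_t] = 5 * exp(-5/3 t) = 5*exp(-5*t/3)
  Var(X_t) = (sqrt(5))^2 * (1 - exp(-2*5/3 t)) / (2 * 5/3) = 3/2 - 3*exp(-10*t/3)/2.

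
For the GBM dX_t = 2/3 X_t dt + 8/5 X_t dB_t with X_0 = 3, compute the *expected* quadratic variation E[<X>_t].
E[<X>_t] = 432*exp(292*t/75)/73 - 432/73

<X>_t = int_0^t ((8/5) * X_s)^2 ds. Taking expectation inside the integral: E[<X>_t] = (8/5)^2 * int_0^t E[X_s^2] ds. For GBM, E[X_s^2] = x_0^2 * exp((2 mu + sigma^2) s). Integrating:
  E[<X>_t] = (8/5)^2 * 3^2 * (exp((2*(2/3) + (8/5)^2) t) - 1) / (2*(2/3) + (8/5)^2)
           = (8/5)^2 * 3^2 * (exp((292/75) t) - 1) / (292/75) = 432*exp(292*t/75)/73 - 432/73.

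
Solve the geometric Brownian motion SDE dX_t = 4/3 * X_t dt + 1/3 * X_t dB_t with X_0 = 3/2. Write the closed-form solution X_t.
X_t = 3/2 * exp((23/18) * t + (1/3) * B_t)

For GBM dX = mu X dt + sigma X dB with X_0 = x_0, apply Itô to Y = log X: dY = (mu - sigma^2/2) dt + sigma dB, so Y_t = log(x_0) + (mu - sigma^2/2) t + sigma B_t and hence X_t = x_0 * exp((mu - sigma^2/2) t + sigma B_t).
With mu = 4/3, sigma = 1/3, x_0 = 3/2, this gives:
  X_t = 3/2 * exp((23/18) * t + (1/3) * B_t).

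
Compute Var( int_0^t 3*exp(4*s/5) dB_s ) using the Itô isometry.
Var = 45*exp(8*t/5)/8 - 45/8

The Itô integral of a deterministic integrand f(s) has mean 0 because each increment f(s) * (B_{s+ds} - B_s) has mean 0. By the Itô isometry:
  Var( int_0^t f(s) dB_s ) = E[ (int_0^t f(s) dB_s)^2 ] = int_0^t f(s)^2 ds.
Here f(s) = 3*exp(4*s/5), so f(s)^2 = 9*exp(8*s/5). Integrate:
  int_0^t (9*exp(8*s/5)) ds = 45*exp(8*t/5)/8 - 45/8.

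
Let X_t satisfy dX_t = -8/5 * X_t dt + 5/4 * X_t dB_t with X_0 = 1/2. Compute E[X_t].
E[X_t] = exp(-8*t/5)/2

For GBM dX = mu X dt + sigma X dB with X_0 = x_0, apply Itô to Y = log X: dY = (mu - sigma^2/2) dt + sigma dB, so Y_t = log(x_0) + (mu - sigma^2/2) t + sigma B_t and hence X_t = x_0 * exp((mu - sigma^2/2) t + sigma B_t).
With mu = -8/5, sigma = 5/4, x_0 = 1/2, this gives:
  X_t = 1/2 * exp((-381/160) * t + (5/4) * B_t).
Since sigma*B_t ~ Normal(0, sigma^2 t), E[exp(sigma*B_t)] = exp(sigma^2 t / 2); so E[X_t] = x_0 * exp((mu - sigma^2/2) t) * exp(sigma^2 t / 2) = x_0 * exp(mu t) = exp(-8*t/5)/2.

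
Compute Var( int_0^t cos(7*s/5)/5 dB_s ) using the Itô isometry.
Var = t/50 + sin(14*t/5)/140

The Itô integral of a deterministic integrand f(s) has mean 0 because each increment f(s) * (B_{s+ds} - B_s) has mean 0. By the Itô isometry:
  Var( int_0^t f(s) dB_s ) = E[ (int_0^t f(s) dB_s)^2 ] = int_0^t f(s)^2 ds.
Here f(s) = cos(7*s/5)/5, so f(s)^2 = cos(7*s/5)^2/25. Integrate:
  int_0^t (cos(7*s/5)^2/25) ds = t/50 + sin(14*t/5)/140.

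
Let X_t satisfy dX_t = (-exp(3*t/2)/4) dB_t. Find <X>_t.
<X>_t = exp(3*t)/48 - 1/48

For an Itô process dX_t = a(t) dt + b(t) dB_t, the quadratic variation is <X>_t = int_0^t b(s)^2 ds (the drift term does not contribute). Here b(s) = -exp(3*s/2)/4, so
  b(s)^2 = exp(3*s)/16.
Integrating from 0 to t:
  <X>_t = int_0^t (exp(3*s)/16) ds = exp(3*t)/48 - 1/48.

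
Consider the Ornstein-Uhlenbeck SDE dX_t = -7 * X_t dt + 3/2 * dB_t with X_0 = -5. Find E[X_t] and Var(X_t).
E[X_t] = -5*exp(-7*t); Var(X_t) = 9/56 - 9*exp(-14*t)/56

The OU SDE dX = -theta X dt + sigma dB admits the integrating factor exp(theta t): d(exp(theta t) X_t) = sigma exp(theta t) dB_t. Integrating from 0 to t:
  X_t = x_0 * exp(-theta t) + sigma * int_0^t exp(-theta (t-s)) dB_s.
The Itô integral has mean 0 and (by the Itô isometry) variance sigma^2 * int_0^t exp(-2 theta (t - s)) ds = sigma^2 * (1 - exp(-2 theta t)) / (2 theta).
With theta = 7, sigma = 3/2, x_0 = -5:
  E[X_t] = -5 * exp(-7 t) = -5*exp(-7*t)
  Var(X_t) = (3/2)^2 * (1 - exp(-2*7 t)) / (2 * 7) = 9/56 - 9*exp(-14*t)/56.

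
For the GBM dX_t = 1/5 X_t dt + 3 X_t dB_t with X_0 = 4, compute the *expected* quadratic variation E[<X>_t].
E[<X>_t] = 720*exp(47*t/5)/47 - 720/47

<X>_t = int_0^t (3 * X_s)^2 ds. Taking expectation inside the integral: E[<X>_t] = 3^2 * int_0^t E[X_s^2] ds. For GBM, E[X_s^2] = x_0^2 * exp((2 mu + sigma^2) s). Integrating:
  E[<X>_t] = 3^2 * 4^2 * (exp((2*(1/5) + 3^2) t) - 1) / (2*(1/5) + 3^2)
           = 3^2 * 4^2 * (exp((47/5) t) - 1) / (47/5) = 720*exp(47*t/5)/47 - 720/47.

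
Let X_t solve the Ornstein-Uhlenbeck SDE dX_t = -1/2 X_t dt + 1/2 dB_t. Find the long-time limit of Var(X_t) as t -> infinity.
lim Var(X_t) = 1/4

The OU SDE dX = -theta X dt + sigma dB admits the integrating factor exp(theta t): d(exp(theta t) X_t) = sigma exp(theta t) dB_t. Integrating from 0 to t gives X_t = x_0 * exp(-theta t) + sigma * int_0^t exp(-theta (t-s)) dB_s for any initial x_0. The Itô integral has variance (by the Itô isometry) sigma^2 * int_0^t exp(-2 theta (t - s)) ds = sigma^2 * (1 - exp(-2 theta t)) / (2 theta), independent of x_0.
With theta = 1/2, sigma = 1/2:
  Var(X_t) = (1/2)^2 * (1 - exp(-2*1/2 t)) / (2 * 1/2) = (exp(t) - 1)*exp(-t)/4.
As t -> infinity, exp(-2*1/2 t) -> 0, so the stationary variance is sigma^2 / (2 theta) = 1/4.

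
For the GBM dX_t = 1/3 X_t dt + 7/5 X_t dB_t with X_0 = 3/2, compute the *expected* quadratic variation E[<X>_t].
E[<X>_t] = 1323*exp(197*t/75)/788 - 1323/788

<X>_t = int_0^t ((7/5) * X_s)^2 ds. Taking expectation inside the integral: E[<X>_t] = (7/5)^2 * int_0^t E[X_s^2] ds. For GBM, E[X_s^2] = x_0^2 * exp((2 mu + sigma^2) s). Integrating:
  E[<X>_t] = (7/5)^2 * (3/2)^2 * (exp((2*(1/3) + (7/5)^2) t) - 1) / (2*(1/3) + (7/5)^2)
           = (7/5)^2 * (3/2)^2 * (exp((197/75) t) - 1) / (197/75) = 1323*exp(197*t/75)/788 - 1323/788.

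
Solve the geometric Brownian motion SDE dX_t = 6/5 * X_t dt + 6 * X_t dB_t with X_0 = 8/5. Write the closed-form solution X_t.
X_t = 8/5 * exp((-84/5) * t + (6) * B_t)

For GBM dX = mu X dt + sigma X dB with X_0 = x_0, apply Itô to Y = log X: dY = (mu - sigma^2/2) dt + sigma dB, so Y_t = log(x_0) + (mu - sigma^2/2) t + sigma B_t and hence X_t = x_0 * exp((mu - sigma^2/2) t + sigma B_t).
With mu = 6/5, sigma = 6, x_0 = 8/5, this gives:
  X_t = 8/5 * exp((-84/5) * t + (6) * B_t).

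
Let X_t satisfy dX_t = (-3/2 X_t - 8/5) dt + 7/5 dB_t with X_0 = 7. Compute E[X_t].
E[X_t] = -16/15 + 121*exp(-3*t/2)/15

Taking expectations and using E[dB_t] = 0, the mean m(t) = E[X_t] satisfies the ODE m'(t) = a m(t) + b with m(0) = x_0. With a = -3/2, b = -8/5, x_0 = 7, the solution is
  m(t) = x_0 * exp(a t) + (b/a) * (exp(a t) - 1)
       = 7 * exp((-3/2) t) + ((-8/5)/(-3/2)) * (exp((-3/2) t) - 1)
       = -16/15 + 121*exp(-3*t/2)/15.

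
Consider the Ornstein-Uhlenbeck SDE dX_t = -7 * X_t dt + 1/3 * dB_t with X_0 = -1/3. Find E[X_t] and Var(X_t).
E[X_t] = -exp(-7*t)/3; Var(X_t) = 1/126 - exp(-14*t)/126

The OU SDE dX = -theta X dt + sigma dB admits the integrating factor exp(theta t): d(exp(theta t) X_t) = sigma exp(theta t) dB_t. Integrating from 0 to t:
  X_t = x_0 * exp(-theta t) + sigma * int_0^t exp(-theta (t-s)) dB_s.
The Itô integral has mean 0 and (by the Itô isometry) variance sigma^2 * int_0^t exp(-2 theta (t - s)) ds = sigma^2 * (1 - exp(-2 theta t)) / (2 theta).
With theta = 7, sigma = 1/3, x_0 = -1/3:
  E[X_t] = -1/3 * exp(-7 t) = -exp(-7*t)/3
  Var(X_t) = (1/3)^2 * (1 - exp(-2*7 t)) / (2 * 7) = 1/126 - exp(-14*t)/126.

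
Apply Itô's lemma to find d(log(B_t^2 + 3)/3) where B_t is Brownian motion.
d(log(B_t^2 + 3)/3) = ((3 - B_t^2)/(3*(B_t^2 + 3)^2)) dt + (2*B_t/(3*(B_t^2 + 3))) dB_t

Itô's formula for f(B_t) gives d f(B_t) = f'(B_t) dB_t + (1/2) f''(B_t) dt. Compute derivatives of f(x) = log(x^2 + 3)/3:
  f'(x)  = 2*x/(3*(x^2 + 3))
  f''(x) = 2*(3 - x^2)/(3*(x^2 + 3)^2)
Substitute x = B_t and multiply the f'' term by 1/2:
  drift     = (1/2) * (2*(3 - x^2)/(3*(x^2 + 3)^2)) evaluated at B_t = (3 - B_t^2)/(3*(B_t^2 + 3)^2)
  diffusion = (2*x/(3*(x^2 + 3))) evaluated at B_t = 2*B_t/(3*(B_t^2 + 3))
Therefore d(log(B_t^2 + 3)/3) = ((3 - B_t^2)/(3*(B_t^2 + 3)^2)) dt + (2*B_t/(3*(B_t^2 + 3))) dB_t.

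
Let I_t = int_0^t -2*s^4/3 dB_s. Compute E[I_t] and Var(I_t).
E[I_t] = 0; Var(I_t) = 4*t^9/81

The Itô integral of a deterministic integrand f(s) has mean 0 because each increment f(s) * (B_{s+ds} - B_s) has mean 0. By the Itô isometry:
  Var( int_0^t f(s) dB_s ) = E[ (int_0^t f(s) dB_s)^2 ] = int_0^t f(s)^2 ds.
Here f(s) = -2*s^4/3, so f(s)^2 = 4*s^8/9. Integrate:
  int_0^t (4*s^8/9) ds = 4*t^9/81.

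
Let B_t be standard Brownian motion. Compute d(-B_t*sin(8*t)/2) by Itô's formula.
d(-B_t*sin(8*t)/2) = (-4*B_t*cos(8*t)) dt + (-sin(8*t)/2) dB_t

Itô's formula for f(t, x): d f(t, B_t) = (f_t + (1/2) f_xx) dt + f_x dB_t. Compute partials of f(t, x) = -x*sin(8*t)/2:
  f_t(t,x)  = -4*x*cos(8*t)
  f_x(t,x)  = -sin(8*t)/2
  f_xx(t,x) = 0
Assemble drift = f_t + (1/2) f_xx = -4*x*cos(8*t) and diffusion = f_x = -sin(8*t)/2. Substituting x = B_t:
  d(-B_t*sin(8*t)/2) = (-4*B_t*cos(8*t)) dt + (-sin(8*t)/2) dB_t.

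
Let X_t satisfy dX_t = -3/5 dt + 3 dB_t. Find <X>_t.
<X>_t = 9*t

For an Itô process dX_t = a(t) dt + b(t) dB_t, the quadratic variation is <X>_t = int_0^t b(s)^2 ds (the drift term does not contribute). Here b(s) = 3, so
  b(s)^2 = 9.
Integrating from 0 to t:
  <X>_t = int_0^t (9) ds = 9*t.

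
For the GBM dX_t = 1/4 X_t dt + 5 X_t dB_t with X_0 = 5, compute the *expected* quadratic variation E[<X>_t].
E[<X>_t] = 1250*exp(51*t/2)/51 - 1250/51

<X>_t = int_0^t (5 * X_s)^2 ds. Taking expectation inside the integral: E[<X>_t] = 5^2 * int_0^t E[X_s^2] ds. For GBM, E[X_s^2] = x_0^2 * exp((2 mu + sigma^2) s). Integrating:
  E[<X>_t] = 5^2 * 5^2 * (exp((2*(1/4) + 5^2) t) - 1) / (2*(1/4) + 5^2)
           = 5^2 * 5^2 * (exp((51/2) t) - 1) / (51/2) = 1250*exp(51*t/2)/51 - 1250/51.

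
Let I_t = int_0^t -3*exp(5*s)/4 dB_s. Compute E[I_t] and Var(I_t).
E[I_t] = 0; Var(I_t) = 9*exp(10*t)/160 - 9/160

The Itô integral of a deterministic integrand f(s) has mean 0 because each increment f(s) * (B_{s+ds} - B_s) has mean 0. By the Itô isometry:
  Var( int_0^t f(s) dB_s ) = E[ (int_0^t f(s) dB_s)^2 ] = int_0^t f(s)^2 ds.
Here f(s) = -3*exp(5*s)/4, so f(s)^2 = 9*exp(10*s)/16. Integrate:
  int_0^t (9*exp(10*s)/16) ds = 9*exp(10*t)/160 - 9/160.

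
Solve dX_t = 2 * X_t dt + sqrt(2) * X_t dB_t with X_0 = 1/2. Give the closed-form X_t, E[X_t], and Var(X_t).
X_t = 1/2 * exp((1) t + (sqrt(2)) B_t); E[X_t] = exp(2*t)/2; Var(X_t) = (exp(2*t) - 1)*exp(4*t)/4

For GBM dX = mu X dt + sigma X dB with X_0 = x_0, apply Itô to Y = log X: dY = (mu - sigma^2/2) dt + sigma dB, so Y_t = log(x_0) + (mu - sigma^2/2) t + sigma B_t and hence X_t = x_0 * exp((mu - sigma^2/2) t + sigma B_t).
With mu = 2, sigma = sqrt(2), x_0 = 1/2, this gives:
  X_t = 1/2 * exp((1) * t + (sqrt(2)) * B_t).
Since sigma*B_t ~ Normal(0, sigma^2 t), E[exp(sigma*B_t)] = exp(sigma^2 t / 2); so E[X_t] = x_0 * exp((mu - sigma^2/2) t) * exp(sigma^2 t / 2) = x_0 * exp(mu t) = exp(2*t)/2.
Var(X_t) = E[X_t^2] - (E[X_t])^2 = x_0^2 * exp(2 mu t) * (exp(sigma^2 t) - 1) = (exp(2*t) - 1)*exp(4*t)/4.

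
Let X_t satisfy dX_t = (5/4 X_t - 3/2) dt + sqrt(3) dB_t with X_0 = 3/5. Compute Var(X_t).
Var(X_t) = 6*exp(5*t/2)/5 - 6/5

The variance V(t) = Var(X_t) satisfies V'(t) = 2 a V(t) + c^2 with V(0) = 0 (drift coefficient is linear in X, diffusion is constant). With a = 5/4, c = sqrt(3), the solution is
  V(t) = (c^2 / (2 a)) * (exp(2 a t) - 1)
       = (sqrt(3)^2 / (2*(5/4))) * (exp((5/2) t) - 1)
       = 6*exp(5*t/2)/5 - 6/5.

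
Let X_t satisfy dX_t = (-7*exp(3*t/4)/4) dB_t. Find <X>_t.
<X>_t = 49*exp(3*t/2)/24 - 49/24

For an Itô process dX_t = a(t) dt + b(t) dB_t, the quadratic variation is <X>_t = int_0^t b(s)^2 ds (the drift term does not contribute). Here b(s) = -7*exp(3*s/4)/4, so
  b(s)^2 = 49*exp(3*s/2)/16.
Integrating from 0 to t:
  <X>_t = int_0^t (49*exp(3*s/2)/16) ds = 49*exp(3*t/2)/24 - 49/24.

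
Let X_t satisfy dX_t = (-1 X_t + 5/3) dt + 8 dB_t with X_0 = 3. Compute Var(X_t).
Var(X_t) = 32 - 32*exp(-2*t)

The variance V(t) = Var(X_t) satisfies V'(t) = 2 a V(t) + c^2 with V(0) = 0 (drift coefficient is linear in X, diffusion is constant). With a = -1, c = 8, the solution is
  V(t) = (c^2 / (2 a)) * (exp(2 a t) - 1)
       = (8^2 / (2*(-1))) * (exp((-2) t) - 1)
       = 32 - 32*exp(-2*t).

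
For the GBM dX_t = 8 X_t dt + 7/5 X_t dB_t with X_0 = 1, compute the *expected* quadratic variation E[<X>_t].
E[<X>_t] = 49*exp(449*t/25)/449 - 49/449

<X>_t = int_0^t ((7/5) * X_s)^2 ds. Taking expectation inside the integral: E[<X>_t] = (7/5)^2 * int_0^t E[X_s^2] ds. For GBM, E[X_s^2] = x_0^2 * exp((2 mu + sigma^2) s). Integrating:
  E[<X>_t] = (7/5)^2 * 1^2 * (exp((2*8 + (7/5)^2) t) - 1) / (2*8 + (7/5)^2)
           = (7/5)^2 * 1^2 * (exp((449/25) t) - 1) / (449/25) = 49*exp(449*t/25)/449 - 49/449.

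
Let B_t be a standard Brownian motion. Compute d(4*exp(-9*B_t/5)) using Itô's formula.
d(4*exp(-9*B_t/5)) = (162*exp(-9*B_t/5)/25) dt + (-36*exp(-9*B_t/5)/5) dB_t

Itô's formula for f(B_t) gives d f(B_t) = f'(B_t) dB_t + (1/2) f''(B_t) dt. Compute derivatives of f(x) = 4*exp(-9*x/5):
  f'(x)  = -36*exp(-9*x/5)/5
  f''(x) = 324*exp(-9*x/5)/25
Substitute x = B_t and multiply the f'' term by 1/2:
  drift     = (1/2) * (324*exp(-9*x/5)/25) evaluated at B_t = 162*exp(-9*B_t/5)/25
  diffusion = (-36*exp(-9*x/5)/5) evaluated at B_t = -36*exp(-9*B_t/5)/5
Therefore d(4*exp(-9*B_t/5)) = (162*exp(-9*B_t/5)/25) dt + (-36*exp(-9*B_t/5)/5) dB_t.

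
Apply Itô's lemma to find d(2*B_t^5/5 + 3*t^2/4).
d(2*B_t^5/5 + 3*t^2/4) = (4*B_t^3 + 3*t/2) dt + (2*B_t^4) dB_t

Itô's formula for f(t, x): d f(t, B_t) = (f_t + (1/2) f_xx) dt + f_x dB_t. Compute partials of f(t, x) = 3*t^2/4 + 2*x^5/5:
  f_t(t,x)  = 3*t/2
  f_x(t,x)  = 2*x^4
  f_xx(t,x) = 8*x^3
Assemble drift = f_t + (1/2) f_xx = 3*t/2 + 4*x^3 and diffusion = f_x = 2*x^4. Substituting x = B_t:
  d(2*B_t^5/5 + 3*t^2/4) = (4*B_t^3 + 3*t/2) dt + (2*B_t^4) dB_t.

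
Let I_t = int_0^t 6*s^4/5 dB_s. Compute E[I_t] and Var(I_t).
E[I_t] = 0; Var(I_t) = 4*t^9/25

The Itô integral of a deterministic integrand f(s) has mean 0 because each increment f(s) * (B_{s+ds} - B_s) has mean 0. By the Itô isometry:
  Var( int_0^t f(s) dB_s ) = E[ (int_0^t f(s) dB_s)^2 ] = int_0^t f(s)^2 ds.
Here f(s) = 6*s^4/5, so f(s)^2 = 36*s^8/25. Integrate:
  int_0^t (36*s^8/25) ds = 4*t^9/25.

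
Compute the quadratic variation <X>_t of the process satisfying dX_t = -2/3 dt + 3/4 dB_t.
<X>_t = 9*t/16

For an Itô process dX_t = a(t) dt + b(t) dB_t, the quadratic variation is <X>_t = int_0^t b(s)^2 ds (the drift term does not contribute). Here b(s) = 3/4, so
  b(s)^2 = 9/16.
Integrating from 0 to t:
  <X>_t = int_0^t (9/16) ds = 9*t/16.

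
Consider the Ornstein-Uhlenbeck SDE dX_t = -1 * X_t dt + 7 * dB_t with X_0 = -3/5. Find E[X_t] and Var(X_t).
E[X_t] = -3*exp(-t)/5; Var(X_t) = 49/2 - 49*exp(-2*t)/2

The OU SDE dX = -theta X dt + sigma dB admits the integrating factor exp(theta t): d(exp(theta t) X_t) = sigma exp(theta t) dB_t. Integrating from 0 to t:
  X_t = x_0 * exp(-theta t) + sigma * int_0^t exp(-theta (t-s)) dB_s.
The Itô integral has mean 0 and (by the Itô isometry) variance sigma^2 * int_0^t exp(-2 theta (t - s)) ds = sigma^2 * (1 - exp(-2 theta t)) / (2 theta).
With theta = 1, sigma = 7, x_0 = -3/5:
  E[X_t] = -3/5 * exp(-1 t) = -3*exp(-t)/5
  Var(X_t) = (7)^2 * (1 - exp(-2*1 t)) / (2 * 1) = 49/2 - 49*exp(-2*t)/2.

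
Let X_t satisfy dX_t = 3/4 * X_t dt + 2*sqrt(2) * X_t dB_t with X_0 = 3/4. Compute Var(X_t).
Var(X_t) = 9*(exp(8*t) - 1)*exp(3*t/2)/16

For GBM dX = mu X dt + sigma X dB with X_0 = x_0, apply Itô to Y = log X: dY = (mu - sigma^2/2) dt + sigma dB, so Y_t = log(x_0) + (mu - sigma^2/2) t + sigma B_t and hence X_t = x_0 * exp((mu - sigma^2/2) t + sigma B_t).
With mu = 3/4, sigma = 2*sqrt(2), x_0 = 3/4, this gives:
  X_t = 3/4 * exp((-13/4) * t + (2*sqrt(2)) * B_t).
Since sigma*B_t ~ Normal(0, sigma^2 t), E[exp(sigma*B_t)] = exp(sigma^2 t / 2); so E[X_t] = x_0 * exp((mu - sigma^2/2) t) * exp(sigma^2 t / 2) = x_0 * exp(mu t) = 3*exp(3*t/4)/4.
Var(X_t) = E[X_t^2] - (E[X_t])^2 = x_0^2 * exp(2 mu t) * (exp(sigma^2 t) - 1) = 9*(exp(8*t) - 1)*exp(3*t/2)/16.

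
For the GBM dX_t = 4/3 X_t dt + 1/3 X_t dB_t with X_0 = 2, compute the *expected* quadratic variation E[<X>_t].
E[<X>_t] = 4*exp(25*t/9)/25 - 4/25

<X>_t = int_0^t ((1/3) * X_s)^2 ds. Taking expectation inside the integral: E[<X>_t] = (1/3)^2 * int_0^t E[X_s^2] ds. For GBM, E[X_s^2] = x_0^2 * exp((2 mu + sigma^2) s). Integrating:
  E[<X>_t] = (1/3)^2 * 2^2 * (exp((2*(4/3) + (1/3)^2) t) - 1) / (2*(4/3) + (1/3)^2)
           = (1/3)^2 * 2^2 * (exp((25/9) t) - 1) / (25/9) = 4*exp(25*t/9)/25 - 4/25.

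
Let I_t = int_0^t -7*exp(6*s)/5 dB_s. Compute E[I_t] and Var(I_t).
E[I_t] = 0; Var(I_t) = 49*exp(12*t)/300 - 49/300

The Itô integral of a deterministic integrand f(s) has mean 0 because each increment f(s) * (B_{s+ds} - B_s) has mean 0. By the Itô isometry:
  Var( int_0^t f(s) dB_s ) = E[ (int_0^t f(s) dB_s)^2 ] = int_0^t f(s)^2 ds.
Here f(s) = -7*exp(6*s)/5, so f(s)^2 = 49*exp(12*s)/25. Integrate:
  int_0^t (49*exp(12*s)/25) ds = 49*exp(12*t)/300 - 49/300.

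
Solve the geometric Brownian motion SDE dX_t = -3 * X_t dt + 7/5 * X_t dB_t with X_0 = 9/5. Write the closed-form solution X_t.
X_t = 9/5 * exp((-199/50) * t + (7/5) * B_t)

For GBM dX = mu X dt + sigma X dB with X_0 = x_0, apply Itô to Y = log X: dY = (mu - sigma^2/2) dt + sigma dB, so Y_t = log(x_0) + (mu - sigma^2/2) t + sigma B_t and hence X_t = x_0 * exp((mu - sigma^2/2) t + sigma B_t).
With mu = -3, sigma = 7/5, x_0 = 9/5, this gives:
  X_t = 9/5 * exp((-199/50) * t + (7/5) * B_t).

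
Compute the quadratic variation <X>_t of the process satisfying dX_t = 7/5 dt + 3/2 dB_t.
<X>_t = 9*t/4

For an Itô process dX_t = a(t) dt + b(t) dB_t, the quadratic variation is <X>_t = int_0^t b(s)^2 ds (the drift term does not contribute). Here b(s) = 3/2, so
  b(s)^2 = 9/4.
Integrating from 0 to t:
  <X>_t = int_0^t (9/4) ds = 9*t/4.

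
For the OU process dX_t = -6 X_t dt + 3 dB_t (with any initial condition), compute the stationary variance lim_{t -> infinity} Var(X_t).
lim Var(X_t) = 3/4

The OU SDE dX = -theta X dt + sigma dB admits the integrating factor exp(theta t): d(exp(theta t) X_t) = sigma exp(theta t) dB_t. Integrating from 0 to t gives X_t = x_0 * exp(-theta t) + sigma * int_0^t exp(-theta (t-s)) dB_s for any initial x_0. The Itô integral has variance (by the Itô isometry) sigma^2 * int_0^t exp(-2 theta (t - s)) ds = sigma^2 * (1 - exp(-2 theta t)) / (2 theta), independent of x_0.
With theta = 6, sigma = 3:
  Var(X_t) = (3)^2 * (1 - exp(-2*6 t)) / (2 * 6) = 3/4 - 3*exp(-12*t)/4.
As t -> infinity, exp(-2*6 t) -> 0, so the stationary variance is sigma^2 / (2 theta) = 3/4.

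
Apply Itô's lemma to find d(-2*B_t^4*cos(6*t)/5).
d(-2*B_t^4*cos(6*t)/5) = (12*B_t^2*(B_t^2*sin(6*t) - cos(6*t))/5) dt + (-8*B_t^3*cos(6*t)/5) dB_t

Itô's formula for f(t, x): d f(t, B_t) = (f_t + (1/2) f_xx) dt + f_x dB_t. Compute partials of f(t, x) = -2*x^4*cos(6*t)/5:
  f_t(t,x)  = 12*x^4*sin(6*t)/5
  f_x(t,x)  = -8*x^3*cos(6*t)/5
  f_xx(t,x) = -24*x^2*cos(6*t)/5
Assemble drift = f_t + (1/2) f_xx = 12*x^2*(x^2*sin(6*t) - cos(6*t))/5 and diffusion = f_x = -8*x^3*cos(6*t)/5. Substituting x = B_t:
  d(-2*B_t^4*cos(6*t)/5) = (12*B_t^2*(B_t^2*sin(6*t) - cos(6*t))/5) dt + (-8*B_t^3*cos(6*t)/5) dB_t.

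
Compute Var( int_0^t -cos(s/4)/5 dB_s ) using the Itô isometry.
Var = t/50 + sin(t/2)/25

The Itô integral of a deterministic integrand f(s) has mean 0 because each increment f(s) * (B_{s+ds} - B_s) has mean 0. By the Itô isometry:
  Var( int_0^t f(s) dB_s ) = E[ (int_0^t f(s) dB_s)^2 ] = int_0^t f(s)^2 ds.
Here f(s) = -cos(s/4)/5, so f(s)^2 = cos(s/4)^2/25. Integrate:
  int_0^t (cos(s/4)^2/25) ds = t/50 + sin(t/2)/25.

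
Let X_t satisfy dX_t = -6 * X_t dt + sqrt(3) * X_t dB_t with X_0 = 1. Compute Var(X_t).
Var(X_t) = (exp(3*t) - 1)*exp(-12*t)

For GBM dX = mu X dt + sigma X dB with X_0 = x_0, apply Itô to Y = log X: dY = (mu - sigma^2/2) dt + sigma dB, so Y_t = log(x_0) + (mu - sigma^2/2) t + sigma B_t and hence X_t = x_0 * exp((mu - sigma^2/2) t + sigma B_t).
With mu = -6, sigma = sqrt(3), x_0 = 1, this gives:
  X_t = 1 * exp((-15/2) * t + (sqrt(3)) * B_t).
Since sigma*B_t ~ Normal(0, sigma^2 t), E[exp(sigma*B_t)] = exp(sigma^2 t / 2); so E[X_t] = x_0 * exp((mu - sigma^2/2) t) * exp(sigma^2 t / 2) = x_0 * exp(mu t) = exp(-6*t).
Var(X_t) = E[X_t^2] - (E[X_t])^2 = x_0^2 * exp(2 mu t) * (exp(sigma^2 t) - 1) = (exp(3*t) - 1)*exp(-12*t).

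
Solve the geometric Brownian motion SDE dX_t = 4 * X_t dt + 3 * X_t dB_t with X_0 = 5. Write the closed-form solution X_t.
X_t = 5 * exp((-1/2) * t + (3) * B_t)

For GBM dX = mu X dt + sigma X dB with X_0 = x_0, apply Itô to Y = log X: dY = (mu - sigma^2/2) dt + sigma dB, so Y_t = log(x_0) + (mu - sigma^2/2) t + sigma B_t and hence X_t = x_0 * exp((mu - sigma^2/2) t + sigma B_t).
With mu = 4, sigma = 3, x_0 = 5, this gives:
  X_t = 5 * exp((-1/2) * t + (3) * B_t).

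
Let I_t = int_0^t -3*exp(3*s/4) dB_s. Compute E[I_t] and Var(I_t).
E[I_t] = 0; Var(I_t) = 6*exp(3*t/2) - 6

The Itô integral of a deterministic integrand f(s) has mean 0 because each increment f(s) * (B_{s+ds} - B_s) has mean 0. By the Itô isometry:
  Var( int_0^t f(s) dB_s ) = E[ (int_0^t f(s) dB_s)^2 ] = int_0^t f(s)^2 ds.
Here f(s) = -3*exp(3*s/4), so f(s)^2 = 9*exp(3*s/2). Integrate:
  int_0^t (9*exp(3*s/2)) ds = 6*exp(3*t/2) - 6.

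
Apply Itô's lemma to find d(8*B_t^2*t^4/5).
d(8*B_t^2*t^4/5) = (8*t^3*(4*B_t^2 + t)/5) dt + (16*B_t*t^4/5) dB_t

Itô's formula for f(t, x): d f(t, B_t) = (f_t + (1/2) f_xx) dt + f_x dB_t. Compute partials of f(t, x) = 8*t^4*x^2/5:
  f_t(t,x)  = 32*t^3*x^2/5
  f_x(t,x)  = 16*t^4*x/5
  f_xx(t,x) = 16*t^4/5
Assemble drift = f_t + (1/2) f_xx = 8*t^3*(t + 4*x^2)/5 and diffusion = f_x = 16*t^4*x/5. Substituting x = B_t:
  d(8*B_t^2*t^4/5) = (8*t^3*(4*B_t^2 + t)/5) dt + (16*B_t*t^4/5) dB_t.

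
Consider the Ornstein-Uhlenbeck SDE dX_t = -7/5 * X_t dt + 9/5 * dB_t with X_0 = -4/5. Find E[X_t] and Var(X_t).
E[X_t] = -4*exp(-7*t/5)/5; Var(X_t) = 81/70 - 81*exp(-14*t/5)/70

The OU SDE dX = -theta X dt + sigma dB admits the integrating factor exp(theta t): d(exp(theta t) X_t) = sigma exp(theta t) dB_t. Integrating from 0 to t:
  X_t = x_0 * exp(-theta t) + sigma * int_0^t exp(-theta (t-s)) dB_s.
The Itô integral has mean 0 and (by the Itô isometry) variance sigma^2 * int_0^t exp(-2 theta (t - s)) ds = sigma^2 * (1 - exp(-2 theta t)) / (2 theta).
With theta = 7/5, sigma = 9/5, x_0 = -4/5:
  E[X_t] = -4/5 * exp(-7/5 t) = -4*exp(-7*t/5)/5
  Var(X_t) = (9/5)^2 * (1 - exp(-2*7/5 t)) / (2 * 7/5) = 81/70 - 81*exp(-14*t/5)/70.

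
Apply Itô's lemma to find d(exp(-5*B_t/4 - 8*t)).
d(exp(-5*B_t/4 - 8*t)) = (-231*exp(-5*B_t/4 - 8*t)/32) dt + (-5*exp(-5*B_t/4 - 8*t)/4) dB_t

Itô's formula for f(t, x): d f(t, B_t) = (f_t + (1/2) f_xx) dt + f_x dB_t. Compute partials of f(t, x) = exp(-8*t - 5*x/4):
  f_t(t,x)  = -8*exp(-8*t - 5*x/4)
  f_x(t,x)  = -5*exp(-8*t - 5*x/4)/4
  f_xx(t,x) = 25*exp(-8*t - 5*x/4)/16
Assemble drift = f_t + (1/2) f_xx = -231*exp(-8*t - 5*x/4)/32 and diffusion = f_x = -5*exp(-8*t - 5*x/4)/4. Substituting x = B_t:
  d(exp(-5*B_t/4 - 8*t)) = (-231*exp(-5*B_t/4 - 8*t)/32) dt + (-5*exp(-5*B_t/4 - 8*t)/4) dB_t.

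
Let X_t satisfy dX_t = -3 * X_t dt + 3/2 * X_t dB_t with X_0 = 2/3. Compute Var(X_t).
Var(X_t) = (4*exp(9*t/4) - 4)*exp(-6*t)/9

For GBM dX = mu X dt + sigma X dB with X_0 = x_0, apply Itô to Y = log X: dY = (mu - sigma^2/2) dt + sigma dB, so Y_t = log(x_0) + (mu - sigma^2/2) t + sigma B_t and hence X_t = x_0 * exp((mu - sigma^2/2) t + sigma B_t).
With mu = -3, sigma = 3/2, x_0 = 2/3, this gives:
  X_t = 2/3 * exp((-33/8) * t + (3/2) * B_t).
Since sigma*B_t ~ Normal(0, sigma^2 t), E[exp(sigma*B_t)] = exp(sigma^2 t / 2); so E[X_t] = x_0 * exp((mu - sigma^2/2) t) * exp(sigma^2 t / 2) = x_0 * exp(mu t) = 2*exp(-3*t)/3.
Var(X_t) = E[X_t^2] - (E[X_t])^2 = x_0^2 * exp(2 mu t) * (exp(sigma^2 t) - 1) = (4*exp(9*t/4) - 4)*exp(-6*t)/9.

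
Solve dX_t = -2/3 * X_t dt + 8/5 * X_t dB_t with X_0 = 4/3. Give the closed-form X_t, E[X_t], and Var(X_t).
X_t = 4/3 * exp((-146/75) t + (8/5) B_t); E[X_t] = 4*exp(-2*t/3)/3; Var(X_t) = (16*exp(64*t/25) - 16)*exp(-4*t/3)/9

For GBM dX = mu X dt + sigma X dB with X_0 = x_0, apply Itô to Y = log X: dY = (mu - sigma^2/2) dt + sigma dB, so Y_t = log(x_0) + (mu - sigma^2/2) t + sigma B_t and hence X_t = x_0 * exp((mu - sigma^2/2) t + sigma B_t).
With mu = -2/3, sigma = 8/5, x_0 = 4/3, this gives:
  X_t = 4/3 * exp((-146/75) * t + (8/5) * B_t).
Since sigma*B_t ~ Normal(0, sigma^2 t), E[exp(sigma*B_t)] = exp(sigma^2 t / 2); so E[X_t] = x_0 * exp((mu - sigma^2/2) t) * exp(sigma^2 t / 2) = x_0 * exp(mu t) = 4*exp(-2*t/3)/3.
Var(X_t) = E[X_t^2] - (E[X_t])^2 = x_0^2 * exp(2 mu t) * (exp(sigma^2 t) - 1) = (16*exp(64*t/25) - 16)*exp(-4*t/3)/9.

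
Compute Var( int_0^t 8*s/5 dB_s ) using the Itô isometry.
Var = 64*t^3/75

The Itô integral of a deterministic integrand f(s) has mean 0 because each increment f(s) * (B_{s+ds} - B_s) has mean 0. By the Itô isometry:
  Var( int_0^t f(s) dB_s ) = E[ (int_0^t f(s) dB_s)^2 ] = int_0^t f(s)^2 ds.
Here f(s) = 8*s/5, so f(s)^2 = 64*s^2/25. Integrate:
  int_0^t (64*s^2/25) ds = 64*t^3/75.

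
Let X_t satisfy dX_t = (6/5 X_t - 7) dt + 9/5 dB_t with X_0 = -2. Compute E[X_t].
E[X_t] = 35/6 - 47*exp(6*t/5)/6

Taking expectations and using E[dB_t] = 0, the mean m(t) = E[X_t] satisfies the ODE m'(t) = a m(t) + b with m(0) = x_0. With a = 6/5, b = -7, x_0 = -2, the solution is
  m(t) = x_0 * exp(a t) + (b/a) * (exp(a t) - 1)
       = (-2) * exp((6/5) t) + ((-7)/(6/5)) * (exp((6/5) t) - 1)
       = 35/6 - 47*exp(6*t/5)/6.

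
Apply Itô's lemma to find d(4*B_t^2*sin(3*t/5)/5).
d(4*B_t^2*sin(3*t/5)/5) = (12*B_t^2*cos(3*t/5)/25 + 4*sin(3*t/5)/5) dt + (8*B_t*sin(3*t/5)/5) dB_t

Itô's formula for f(t, x): d f(t, B_t) = (f_t + (1/2) f_xx) dt + f_x dB_t. Compute partials of f(t, x) = 4*x^2*sin(3*t/5)/5:
  f_t(t,x)  = 12*x^2*cos(3*t/5)/25
  f_x(t,x)  = 8*x*sin(3*t/5)/5
  f_xx(t,x) = 8*sin(3*t/5)/5
Assemble drift = f_t + (1/2) f_xx = 12*x^2*cos(3*t/5)/25 + 4*sin(3*t/5)/5 and diffusion = f_x = 8*x*sin(3*t/5)/5. Substituting x = B_t:
  d(4*B_t^2*sin(3*t/5)/5) = (12*B_t^2*cos(3*t/5)/25 + 4*sin(3*t/5)/5) dt + (8*B_t*sin(3*t/5)/5) dB_t.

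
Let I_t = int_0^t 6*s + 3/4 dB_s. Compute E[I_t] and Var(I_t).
E[I_t] = 0; Var(I_t) = 3*t*(64*t^2 + 24*t + 3)/16

The Itô integral of a deterministic integrand f(s) has mean 0 because each increment f(s) * (B_{s+ds} - B_s) has mean 0. By the Itô isometry:
  Var( int_0^t f(s) dB_s ) = E[ (int_0^t f(s) dB_s)^2 ] = int_0^t f(s)^2 ds.
Here f(s) = 6*s + 3/4, so f(s)^2 = 9*(8*s + 1)^2/16. Integrate:
  int_0^t (9*(8*s + 1)^2/16) ds = 3*t*(64*t^2 + 24*t + 3)/16.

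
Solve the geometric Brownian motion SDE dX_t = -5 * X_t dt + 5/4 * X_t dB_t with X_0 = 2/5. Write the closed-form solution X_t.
X_t = 2/5 * exp((-185/32) * t + (5/4) * B_t)

For GBM dX = mu X dt + sigma X dB with X_0 = x_0, apply Itô to Y = log X: dY = (mu - sigma^2/2) dt + sigma dB, so Y_t = log(x_0) + (mu - sigma^2/2) t + sigma B_t and hence X_t = x_0 * exp((mu - sigma^2/2) t + sigma B_t).
With mu = -5, sigma = 5/4, x_0 = 2/5, this gives:
  X_t = 2/5 * exp((-185/32) * t + (5/4) * B_t).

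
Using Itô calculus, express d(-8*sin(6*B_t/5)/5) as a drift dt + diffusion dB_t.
d(-8*sin(6*B_t/5)/5) = (144*sin(6*B_t/5)/125) dt + (-48*cos(6*B_t/5)/25) dB_t

Itô's formula for f(B_t) gives d f(B_t) = f'(B_t) dB_t + (1/2) f''(B_t) dt. Compute derivatives of f(x) = -8*sin(6*x/5)/5:
  f'(x)  = -48*cos(6*x/5)/25
  f''(x) = 288*sin(6*x/5)/125
Substitute x = B_t and multiply the f'' term by 1/2:
  drift     = (1/2) * (288*sin(6*x/5)/125) evaluated at B_t = 144*sin(6*B_t/5)/125
  diffusion = (-48*cos(6*x/5)/25) evaluated at B_t = -48*cos(6*B_t/5)/25
Therefore d(-8*sin(6*B_t/5)/5) = (144*sin(6*B_t/5)/125) dt + (-48*cos(6*B_t/5)/25) dB_t.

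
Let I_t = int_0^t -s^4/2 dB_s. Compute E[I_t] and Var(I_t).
E[I_t] = 0; Var(I_t) = t^9/36

The Itô integral of a deterministic integrand f(s) has mean 0 because each increment f(s) * (B_{s+ds} - B_s) has mean 0. By the Itô isometry:
  Var( int_0^t f(s) dB_s ) = E[ (int_0^t f(s) dB_s)^2 ] = int_0^t f(s)^2 ds.
Here f(s) = -s^4/2, so f(s)^2 = s^8/4. Integrate:
  int_0^t (s^8/4) ds = t^9/36.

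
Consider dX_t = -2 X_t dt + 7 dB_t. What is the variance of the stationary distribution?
lim Var(X_t) = 49/4

The OU SDE dX = -theta X dt + sigma dB admits the integrating factor exp(theta t): d(exp(theta t) X_t) = sigma exp(theta t) dB_t. Integrating from 0 to t gives X_t = x_0 * exp(-theta t) + sigma * int_0^t exp(-theta (t-s)) dB_s for any initial x_0. The Itô integral has variance (by the Itô isometry) sigma^2 * int_0^t exp(-2 theta (t - s)) ds = sigma^2 * (1 - exp(-2 theta t)) / (2 theta), independent of x_0.
With theta = 2, sigma = 7:
  Var(X_t) = (7)^2 * (1 - exp(-2*2 t)) / (2 * 2) = 49/4 - 49*exp(-4*t)/4.
As t -> infinity, exp(-2*2 t) -> 0, so the stationary variance is sigma^2 / (2 theta) = 49/4.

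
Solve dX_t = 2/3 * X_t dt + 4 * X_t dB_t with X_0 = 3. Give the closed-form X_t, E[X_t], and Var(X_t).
X_t = 3 * exp((-22/3) t + (4) B_t); E[X_t] = 3*exp(2*t/3); Var(X_t) = 9*(exp(16*t) - 1)*exp(4*t/3)

For GBM dX = mu X dt + sigma X dB with X_0 = x_0, apply Itô to Y = log X: dY = (mu - sigma^2/2) dt + sigma dB, so Y_t = log(x_0) + (mu - sigma^2/2) t + sigma B_t and hence X_t = x_0 * exp((mu - sigma^2/2) t + sigma B_t).
With mu = 2/3, sigma = 4, x_0 = 3, this gives:
  X_t = 3 * exp((-22/3) * t + (4) * B_t).
Since sigma*B_t ~ Normal(0, sigma^2 t), E[exp(sigma*B_t)] = exp(sigma^2 t / 2); so E[X_t] = x_0 * exp((mu - sigma^2/2) t) * exp(sigma^2 t / 2) = x_0 * exp(mu t) = 3*exp(2*t/3).
Var(X_t) = E[X_t^2] - (E[X_t])^2 = x_0^2 * exp(2 mu t) * (exp(sigma^2 t) - 1) = 9*(exp(16*t) - 1)*exp(4*t/3).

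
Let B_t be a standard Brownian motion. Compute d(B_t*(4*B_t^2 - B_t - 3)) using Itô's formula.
d(B_t*(4*B_t^2 - B_t - 3)) = (12*B_t - 1) dt + (12*B_t^2 - 2*B_t - 3) dB_t

Itô's formula for f(B_t) gives d f(B_t) = f'(B_t) dB_t + (1/2) f''(B_t) dt. Compute derivatives of f(x) = x*(4*x^2 - x - 3):
  f'(x)  = 12*x^2 - 2*x - 3
  f''(x) = 24*x - 2
Substitute x = B_t and multiply the f'' term by 1/2:
  drift     = (1/2) * (24*x - 2) evaluated at B_t = 12*B_t - 1
  diffusion = (12*x^2 - 2*x - 3) evaluated at B_t = 12*B_t^2 - 2*B_t - 3
Therefore d(B_t*(4*B_t^2 - B_t - 3)) = (12*B_t - 1) dt + (12*B_t^2 - 2*B_t - 3) dB_t.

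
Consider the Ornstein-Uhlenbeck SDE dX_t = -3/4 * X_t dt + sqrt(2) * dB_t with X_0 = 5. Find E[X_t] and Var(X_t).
E[X_t] = 5*exp(-3*t/4); Var(X_t) = 4/3 - 4*exp(-3*t/2)/3

The OU SDE dX = -theta X dt + sigma dB admits the integrating factor exp(theta t): d(exp(theta t) X_t) = sigma exp(theta t) dB_t. Integrating from 0 to t:
  X_t = x_0 * exp(-theta t) + sigma * int_0^t exp(-theta (t-s)) dB_s.
The Itô integral has mean 0 and (by the Itô isometry) variance sigma^2 * int_0^t exp(-2 theta (t - s)) ds = sigma^2 * (1 - exp(-2 theta t)) / (2 theta).
With theta = 3/4, sigma = sqrt(2), x_0 = 5:
  E[X_t] = 5 * exp(-3/4 t) = 5*exp(-3*t/4)
  Var(X_t) = (sqrt(2))^2 * (1 - exp(-2*3/4 t)) / (2 * 3/4) = 4/3 - 4*exp(-3*t/2)/3.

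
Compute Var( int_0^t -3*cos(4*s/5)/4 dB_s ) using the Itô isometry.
Var = 9*t/32 + 45*sin(4*t/5)*cos(4*t/5)/128

The Itô integral of a deterministic integrand f(s) has mean 0 because each increment f(s) * (B_{s+ds} - B_s) has mean 0. By the Itô isometry:
  Var( int_0^t f(s) dB_s ) = E[ (int_0^t f(s) dB_s)^2 ] = int_0^t f(s)^2 ds.
Here f(s) = -3*cos(4*s/5)/4, so f(s)^2 = 9*cos(4*s/5)^2/16. Integrate:
  int_0^t (9*cos(4*s/5)^2/16) ds = 9*t/32 + 45*sin(4*t/5)*cos(4*t/5)/128.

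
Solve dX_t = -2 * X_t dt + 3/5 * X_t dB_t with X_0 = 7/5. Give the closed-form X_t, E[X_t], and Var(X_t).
X_t = 7/5 * exp((-109/50) t + (3/5) B_t); E[X_t] = 7*exp(-2*t)/5; Var(X_t) = (49*exp(9*t/25) - 49)*exp(-4*t)/25

For GBM dX = mu X dt + sigma X dB with X_0 = x_0, apply Itô to Y = log X: dY = (mu - sigma^2/2) dt + sigma dB, so Y_t = log(x_0) + (mu - sigma^2/2) t + sigma B_t and hence X_t = x_0 * exp((mu - sigma^2/2) t + sigma B_t).
With mu = -2, sigma = 3/5, x_0 = 7/5, this gives:
  X_t = 7/5 * exp((-109/50) * t + (3/5) * B_t).
Since sigma*B_t ~ Normal(0, sigma^2 t), E[exp(sigma*B_t)] = exp(sigma^2 t / 2); so E[X_t] = x_0 * exp((mu - sigma^2/2) t) * exp(sigma^2 t / 2) = x_0 * exp(mu t) = 7*exp(-2*t)/5.
Var(X_t) = E[X_t^2] - (E[X_t])^2 = x_0^2 * exp(2 mu t) * (exp(sigma^2 t) - 1) = (49*exp(9*t/25) - 49)*exp(-4*t)/25.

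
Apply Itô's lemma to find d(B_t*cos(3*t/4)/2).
d(B_t*cos(3*t/4)/2) = (-3*B_t*sin(3*t/4)/8) dt + (cos(3*t/4)/2) dB_t

Itô's formula for f(t, x): d f(t, B_t) = (f_t + (1/2) f_xx) dt + f_x dB_t. Compute partials of f(t, x) = x*cos(3*t/4)/2:
  f_t(t,x)  = -3*x*sin(3*t/4)/8
  f_x(t,x)  = cos(3*t/4)/2
  f_xx(t,x) = 0
Assemble drift = f_t + (1/2) f_xx = -3*x*sin(3*t/4)/8 and diffusion = f_x = cos(3*t/4)/2. Substituting x = B_t:
  d(B_t*cos(3*t/4)/2) = (-3*B_t*sin(3*t/4)/8) dt + (cos(3*t/4)/2) dB_t.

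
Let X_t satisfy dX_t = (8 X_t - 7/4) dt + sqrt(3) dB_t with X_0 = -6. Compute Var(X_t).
Var(X_t) = 3*exp(16*t)/16 - 3/16

The variance V(t) = Var(X_t) satisfies V'(t) = 2 a V(t) + c^2 with V(0) = 0 (drift coefficient is linear in X, diffusion is constant). With a = 8, c = sqrt(3), the solution is
  V(t) = (c^2 / (2 a)) * (exp(2 a t) - 1)
       = (sqrt(3)^2 / (2*8)) * (exp(16 t) - 1)
       = 3*exp(16*t)/16 - 3/16.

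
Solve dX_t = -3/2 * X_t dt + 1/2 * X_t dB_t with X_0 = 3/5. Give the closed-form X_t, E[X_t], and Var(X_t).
X_t = 3/5 * exp((-13/8) t + (1/2) B_t); E[X_t] = 3*exp(-3*t/2)/5; Var(X_t) = (9*exp(t/4) - 9)*exp(-3*t)/25

For GBM dX = mu X dt + sigma X dB with X_0 = x_0, apply Itô to Y = log X: dY = (mu - sigma^2/2) dt + sigma dB, so Y_t = log(x_0) + (mu - sigma^2/2) t + sigma B_t and hence X_t = x_0 * exp((mu - sigma^2/2) t + sigma B_t).
With mu = -3/2, sigma = 1/2, x_0 = 3/5, this gives:
  X_t = 3/5 * exp((-13/8) * t + (1/2) * B_t).
Since sigma*B_t ~ Normal(0, sigma^2 t), E[exp(sigma*B_t)] = exp(sigma^2 t / 2); so E[X_t] = x_0 * exp((mu - sigma^2/2) t) * exp(sigma^2 t / 2) = x_0 * exp(mu t) = 3*exp(-3*t/2)/5.
Var(X_t) = E[X_t^2] - (E[X_t])^2 = x_0^2 * exp(2 mu t) * (exp(sigma^2 t) - 1) = (9*exp(t/4) - 9)*exp(-3*t)/25.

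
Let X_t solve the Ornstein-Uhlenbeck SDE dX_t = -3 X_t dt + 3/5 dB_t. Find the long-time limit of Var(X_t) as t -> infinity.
lim Var(X_t) = 3/50

The OU SDE dX = -theta X dt + sigma dB admits the integrating factor exp(theta t): d(exp(theta t) X_t) = sigma exp(theta t) dB_t. Integrating from 0 to t gives X_t = x_0 * exp(-theta t) + sigma * int_0^t exp(-theta (t-s)) dB_s for any initial x_0. The Itô integral has variance (by the Itô isometry) sigma^2 * int_0^t exp(-2 theta (t - s)) ds = sigma^2 * (1 - exp(-2 theta t)) / (2 theta), independent of x_0.
With theta = 3, sigma = 3/5:
  Var(X_t) = (3/5)^2 * (1 - exp(-2*3 t)) / (2 * 3) = 3/50 - 3*exp(-6*t)/50.
As t -> infinity, exp(-2*3 t) -> 0, so the stationary variance is sigma^2 / (2 theta) = 3/50.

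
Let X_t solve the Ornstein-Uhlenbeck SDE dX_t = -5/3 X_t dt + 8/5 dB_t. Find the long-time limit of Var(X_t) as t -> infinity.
lim Var(X_t) = 96/125

The OU SDE dX = -theta X dt + sigma dB admits the integrating factor exp(theta t): d(exp(theta t) X_t) = sigma exp(theta t) dB_t. Integrating from 0 to t gives X_t = x_0 * exp(-theta t) + sigma * int_0^t exp(-theta (t-s)) dB_s for any initial x_0. The Itô integral has variance (by the Itô isometry) sigma^2 * int_0^t exp(-2 theta (t - s)) ds = sigma^2 * (1 - exp(-2 theta t)) / (2 theta), independent of x_0.
With theta = 5/3, sigma = 8/5:
  Var(X_t) = (8/5)^2 * (1 - exp(-2*5/3 t)) / (2 * 5/3) = 96/125 - 96*exp(-10*t/3)/125.
As t -> infinity, exp(-2*5/3 t) -> 0, so the stationary variance is sigma^2 / (2 theta) = 96/125.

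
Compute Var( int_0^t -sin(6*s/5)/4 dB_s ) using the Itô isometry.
Var = t/32 - 5*sin(12*t/5)/384

The Itô integral of a deterministic integrand f(s) has mean 0 because each increment f(s) * (B_{s+ds} - B_s) has mean 0. By the Itô isometry:
  Var( int_0^t f(s) dB_s ) = E[ (int_0^t f(s) dB_s)^2 ] = int_0^t f(s)^2 ds.
Here f(s) = -sin(6*s/5)/4, so f(s)^2 = sin(6*s/5)^2/16. Integrate:
  int_0^t (sin(6*s/5)^2/16) ds = t/32 - 5*sin(12*t/5)/384.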